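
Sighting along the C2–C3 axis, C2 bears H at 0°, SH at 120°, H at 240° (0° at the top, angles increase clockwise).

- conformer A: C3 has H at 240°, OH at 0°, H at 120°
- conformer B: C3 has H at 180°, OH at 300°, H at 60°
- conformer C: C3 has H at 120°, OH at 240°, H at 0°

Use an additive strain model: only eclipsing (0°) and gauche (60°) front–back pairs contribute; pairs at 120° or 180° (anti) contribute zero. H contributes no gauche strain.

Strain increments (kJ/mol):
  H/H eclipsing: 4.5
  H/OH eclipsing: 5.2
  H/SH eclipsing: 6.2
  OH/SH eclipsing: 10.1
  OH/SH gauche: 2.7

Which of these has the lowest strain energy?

A (eclipsed): H–OH eclipsed, SH–H eclipsed, H–H eclipsed; 5.2 + 6.2 + 4.5 = 15.9 kJ/mol.
B (staggered): no non-H gauche contacts → 0.0 kJ/mol.
C (eclipsed): H–H eclipsed, SH–H eclipsed, H–OH eclipsed; 4.5 + 6.2 + 5.2 = 15.9 kJ/mol.
B has the lowest total (0.0 kJ/mol).

B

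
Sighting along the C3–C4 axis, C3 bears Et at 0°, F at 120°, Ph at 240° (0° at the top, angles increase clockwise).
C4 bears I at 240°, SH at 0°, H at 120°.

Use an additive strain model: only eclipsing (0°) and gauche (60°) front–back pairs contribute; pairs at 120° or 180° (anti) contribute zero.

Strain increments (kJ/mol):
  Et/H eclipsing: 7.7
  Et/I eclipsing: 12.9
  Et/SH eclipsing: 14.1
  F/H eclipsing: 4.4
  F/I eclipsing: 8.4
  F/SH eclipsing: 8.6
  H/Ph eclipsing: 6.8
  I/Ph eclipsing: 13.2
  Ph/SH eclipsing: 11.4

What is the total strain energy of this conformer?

This conformer is eclipsed. Et at 0° is eclipsed with SH at 0° (14.1); F at 120° is eclipsed with H at 120° (4.4); Ph at 240° is eclipsed with I at 240° (13.2). Total 31.7 kJ/mol.

31.7 kJ/mol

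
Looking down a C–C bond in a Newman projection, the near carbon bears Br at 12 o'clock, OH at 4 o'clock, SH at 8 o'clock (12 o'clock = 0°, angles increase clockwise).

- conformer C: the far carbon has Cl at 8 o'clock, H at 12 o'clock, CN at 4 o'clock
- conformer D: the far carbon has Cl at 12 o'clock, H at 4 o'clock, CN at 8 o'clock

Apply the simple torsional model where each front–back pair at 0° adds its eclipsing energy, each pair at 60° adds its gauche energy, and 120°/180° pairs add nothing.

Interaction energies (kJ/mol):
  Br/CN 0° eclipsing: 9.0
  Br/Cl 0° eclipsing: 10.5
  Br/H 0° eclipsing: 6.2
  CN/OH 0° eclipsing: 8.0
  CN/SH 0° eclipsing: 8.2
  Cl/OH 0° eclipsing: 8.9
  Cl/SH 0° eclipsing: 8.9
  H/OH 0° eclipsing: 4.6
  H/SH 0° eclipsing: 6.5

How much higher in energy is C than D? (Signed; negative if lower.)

C is eclipsed. Br at 0° is eclipsed with H at 0° (6.2); OH at 120° is eclipsed with CN at 120° (8.0); SH at 240° is eclipsed with Cl at 240° (8.9). Total 23.1 kJ/mol.
D is eclipsed. Br at 0° is eclipsed with Cl at 0° (10.5); OH at 120° is eclipsed with H at 120° (4.6); SH at 240° is eclipsed with CN at 240° (8.2). Total 23.3 kJ/mol.
E(C) − E(D) = 23.1 − 23.3 = -0.2 kJ/mol.

-0.2 kJ/mol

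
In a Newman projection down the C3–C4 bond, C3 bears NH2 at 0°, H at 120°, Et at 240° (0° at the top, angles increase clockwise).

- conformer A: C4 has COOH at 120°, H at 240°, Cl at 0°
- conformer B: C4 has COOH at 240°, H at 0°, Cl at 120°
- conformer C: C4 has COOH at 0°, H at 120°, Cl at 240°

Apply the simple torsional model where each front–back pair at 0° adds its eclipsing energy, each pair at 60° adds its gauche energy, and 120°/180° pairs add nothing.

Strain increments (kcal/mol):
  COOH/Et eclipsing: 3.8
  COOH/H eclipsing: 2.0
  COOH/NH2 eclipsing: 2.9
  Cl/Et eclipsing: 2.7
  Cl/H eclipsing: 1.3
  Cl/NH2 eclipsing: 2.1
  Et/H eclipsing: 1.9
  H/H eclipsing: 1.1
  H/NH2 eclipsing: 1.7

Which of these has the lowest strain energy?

A is eclipsed. NH2 at 0° is eclipsed with Cl at 0° (2.1); H at 120° is eclipsed with COOH at 120° (2.0); Et at 240° is eclipsed with H at 240° (1.9). Total 6.0 kcal/mol.
B is eclipsed. NH2 at 0° is eclipsed with H at 0° (1.7); H at 120° is eclipsed with Cl at 120° (1.3); Et at 240° is eclipsed with COOH at 240° (3.8). Total 6.8 kcal/mol.
C is eclipsed. NH2 at 0° is eclipsed with COOH at 0° (2.9); H at 120° is eclipsed with H at 120° (1.1); Et at 240° is eclipsed with Cl at 240° (2.7). Total 6.7 kcal/mol.
A has the lowest total (6.0 kcal/mol).

A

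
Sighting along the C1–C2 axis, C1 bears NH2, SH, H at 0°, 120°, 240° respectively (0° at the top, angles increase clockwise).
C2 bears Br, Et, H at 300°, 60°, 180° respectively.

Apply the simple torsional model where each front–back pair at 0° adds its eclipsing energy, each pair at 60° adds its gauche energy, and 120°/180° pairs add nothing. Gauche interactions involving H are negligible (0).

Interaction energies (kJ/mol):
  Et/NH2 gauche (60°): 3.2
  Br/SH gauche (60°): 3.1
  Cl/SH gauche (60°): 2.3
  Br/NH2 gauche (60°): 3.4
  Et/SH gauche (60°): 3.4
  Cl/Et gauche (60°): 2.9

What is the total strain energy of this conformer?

This conformer (staggered): NH2(0°)/Br(300°) gauche 3.4; NH2(0°)/Et(60°) gauche 3.2; SH(120°)/Et(60°) gauche 3.4 → 10.0 kJ/mol.

10.0 kJ/mol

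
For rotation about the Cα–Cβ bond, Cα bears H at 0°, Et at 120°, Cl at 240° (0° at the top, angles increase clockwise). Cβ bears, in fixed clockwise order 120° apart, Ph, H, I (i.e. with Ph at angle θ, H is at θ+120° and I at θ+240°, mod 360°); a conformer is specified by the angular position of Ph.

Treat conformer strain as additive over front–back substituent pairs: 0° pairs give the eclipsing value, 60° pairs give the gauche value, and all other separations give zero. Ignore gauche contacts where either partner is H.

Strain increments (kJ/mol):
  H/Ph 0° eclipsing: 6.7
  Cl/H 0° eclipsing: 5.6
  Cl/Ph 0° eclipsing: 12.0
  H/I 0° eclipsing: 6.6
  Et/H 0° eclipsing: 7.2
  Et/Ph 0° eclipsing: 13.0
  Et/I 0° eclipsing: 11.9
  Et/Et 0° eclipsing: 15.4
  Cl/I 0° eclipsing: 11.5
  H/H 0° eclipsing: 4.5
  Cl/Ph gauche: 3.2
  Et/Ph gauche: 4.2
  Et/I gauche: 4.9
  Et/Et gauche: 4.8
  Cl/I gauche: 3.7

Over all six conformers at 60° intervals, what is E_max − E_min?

20.5 kJ/mol

Ph at 0° is eclipsed. H at 0° is eclipsed with Ph at 0° (6.7); Et at 120° is eclipsed with H at 120° (7.2); Cl at 240° is eclipsed with I at 240° (11.5). Total 25.4 kJ/mol.
Ph at 60° is staggered. Et at 120° is gauche with Ph at 60° (4.2); Cl at 240° is gauche with I at 300° (3.7). Total 7.9 kJ/mol.
Ph at 120° is eclipsed. H at 0° is eclipsed with I at 0° (6.6); Et at 120° is eclipsed with Ph at 120° (13.0); Cl at 240° is eclipsed with H at 240° (5.6). Total 25.2 kJ/mol.
Ph at 180° is staggered. Et at 120° is gauche with Ph at 180° (4.2); Et at 120° is gauche with I at 60° (4.9); Cl at 240° is gauche with Ph at 180° (3.2). Total 12.3 kJ/mol.
Ph at 240° is eclipsed. H at 0° is eclipsed with H at 0° (4.5); Et at 120° is eclipsed with I at 120° (11.9); Cl at 240° is eclipsed with Ph at 240° (12.0). Total 28.4 kJ/mol.
Ph at 300° is staggered. Et at 120° is gauche with I at 180° (4.9); Cl at 240° is gauche with Ph at 300° (3.2); Cl at 240° is gauche with I at 180° (3.7). Total 11.8 kJ/mol.
Max at 240° (28.4 kJ/mol), min at 60° (7.9 kJ/mol); barrier = 20.5 kJ/mol.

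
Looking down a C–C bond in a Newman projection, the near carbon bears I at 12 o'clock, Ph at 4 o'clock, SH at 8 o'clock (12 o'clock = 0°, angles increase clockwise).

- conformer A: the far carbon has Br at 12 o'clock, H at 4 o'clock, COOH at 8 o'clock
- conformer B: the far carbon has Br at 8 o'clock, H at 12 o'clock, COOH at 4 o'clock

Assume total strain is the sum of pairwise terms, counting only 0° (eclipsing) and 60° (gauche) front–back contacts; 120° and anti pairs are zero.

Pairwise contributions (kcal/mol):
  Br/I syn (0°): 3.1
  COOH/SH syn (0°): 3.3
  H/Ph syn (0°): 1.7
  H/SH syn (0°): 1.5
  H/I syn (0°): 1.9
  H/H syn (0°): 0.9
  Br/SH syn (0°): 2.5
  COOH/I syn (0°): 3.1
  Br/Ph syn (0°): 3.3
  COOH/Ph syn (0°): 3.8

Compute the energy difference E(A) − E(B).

-0.1 kcal/mol

A is eclipsed. I at 0° is eclipsed with Br at 0° (3.1); Ph at 120° is eclipsed with H at 120° (1.7); SH at 240° is eclipsed with COOH at 240° (3.3). Total 8.1 kcal/mol.
B is eclipsed. I at 0° is eclipsed with H at 0° (1.9); Ph at 120° is eclipsed with COOH at 120° (3.8); SH at 240° is eclipsed with Br at 240° (2.5). Total 8.2 kcal/mol.
E(A) − E(B) = 8.1 − 8.2 = -0.1 kcal/mol.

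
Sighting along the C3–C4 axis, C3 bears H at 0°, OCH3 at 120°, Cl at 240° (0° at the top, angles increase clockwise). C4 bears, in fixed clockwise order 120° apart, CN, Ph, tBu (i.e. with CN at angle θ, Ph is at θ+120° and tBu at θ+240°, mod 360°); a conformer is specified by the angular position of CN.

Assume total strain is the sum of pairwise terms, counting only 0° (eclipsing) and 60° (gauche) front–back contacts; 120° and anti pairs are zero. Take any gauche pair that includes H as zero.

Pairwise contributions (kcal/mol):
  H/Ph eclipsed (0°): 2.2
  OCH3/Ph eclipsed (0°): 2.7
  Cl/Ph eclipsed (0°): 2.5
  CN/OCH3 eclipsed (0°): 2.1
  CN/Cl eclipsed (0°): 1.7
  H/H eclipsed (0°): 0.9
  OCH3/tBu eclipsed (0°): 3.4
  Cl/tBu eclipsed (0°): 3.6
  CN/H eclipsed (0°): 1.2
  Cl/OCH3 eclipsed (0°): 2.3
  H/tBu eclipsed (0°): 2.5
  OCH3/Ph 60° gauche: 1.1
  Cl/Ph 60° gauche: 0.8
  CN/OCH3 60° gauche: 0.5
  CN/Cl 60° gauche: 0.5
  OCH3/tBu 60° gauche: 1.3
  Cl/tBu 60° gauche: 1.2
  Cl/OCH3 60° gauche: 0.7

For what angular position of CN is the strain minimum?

180°

CN at 0° (eclipsed): H–CN eclipsed, OCH3–Ph eclipsed, Cl–tBu eclipsed; 1.2 + 2.7 + 3.6 = 7.5 kcal/mol.
CN at 60° (staggered): OCH3–CN gauche, OCH3–Ph gauche, Cl–Ph gauche, Cl–tBu gauche; 0.5 + 1.1 + 0.8 + 1.2 = 3.6 kcal/mol.
CN at 120° (eclipsed): H–tBu eclipsed, OCH3–CN eclipsed, Cl–Ph eclipsed; 2.5 + 2.1 + 2.5 = 7.1 kcal/mol.
CN at 180° (staggered): OCH3–CN gauche, OCH3–tBu gauche, Cl–CN gauche, Cl–Ph gauche; 0.5 + 1.3 + 0.5 + 0.8 = 3.1 kcal/mol.
CN at 240° (eclipsed): H–Ph eclipsed, OCH3–tBu eclipsed, Cl–CN eclipsed; 2.2 + 3.4 + 1.7 = 7.3 kcal/mol.
CN at 300° (staggered): OCH3–Ph gauche, OCH3–tBu gauche, Cl–CN gauche, Cl–tBu gauche; 1.1 + 1.3 + 0.5 + 1.2 = 4.1 kcal/mol.
The minimum (3.1 kcal/mol) occurs with CN at 180°.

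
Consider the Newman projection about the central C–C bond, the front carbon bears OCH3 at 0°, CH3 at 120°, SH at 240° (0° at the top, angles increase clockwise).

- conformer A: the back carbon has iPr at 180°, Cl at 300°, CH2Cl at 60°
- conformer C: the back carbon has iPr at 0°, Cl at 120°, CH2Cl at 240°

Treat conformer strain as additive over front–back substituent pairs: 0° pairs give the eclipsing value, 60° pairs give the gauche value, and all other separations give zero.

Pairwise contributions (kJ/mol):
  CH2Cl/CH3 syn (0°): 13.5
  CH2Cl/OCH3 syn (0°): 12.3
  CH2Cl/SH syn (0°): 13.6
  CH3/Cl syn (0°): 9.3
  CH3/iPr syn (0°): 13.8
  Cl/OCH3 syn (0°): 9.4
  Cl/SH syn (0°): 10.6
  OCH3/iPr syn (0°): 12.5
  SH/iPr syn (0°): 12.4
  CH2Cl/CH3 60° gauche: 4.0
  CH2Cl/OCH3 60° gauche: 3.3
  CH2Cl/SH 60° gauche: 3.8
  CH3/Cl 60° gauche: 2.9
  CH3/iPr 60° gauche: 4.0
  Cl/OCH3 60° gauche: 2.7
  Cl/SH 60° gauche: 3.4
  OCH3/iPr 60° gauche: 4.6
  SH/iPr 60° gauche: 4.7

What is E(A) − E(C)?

-13.3 kJ/mol

A (staggered): OCH3–Cl gauche, OCH3–CH2Cl gauche, CH3–iPr gauche, CH3–CH2Cl gauche, SH–iPr gauche, SH–Cl gauche; 2.7 + 3.3 + 4.0 + 4.0 + 4.7 + 3.4 = 22.1 kJ/mol.
C (eclipsed): OCH3–iPr eclipsed, CH3–Cl eclipsed, SH–CH2Cl eclipsed; 12.5 + 9.3 + 13.6 = 35.4 kJ/mol.
E(A) − E(C) = 22.1 − 35.4 = -13.3 kJ/mol.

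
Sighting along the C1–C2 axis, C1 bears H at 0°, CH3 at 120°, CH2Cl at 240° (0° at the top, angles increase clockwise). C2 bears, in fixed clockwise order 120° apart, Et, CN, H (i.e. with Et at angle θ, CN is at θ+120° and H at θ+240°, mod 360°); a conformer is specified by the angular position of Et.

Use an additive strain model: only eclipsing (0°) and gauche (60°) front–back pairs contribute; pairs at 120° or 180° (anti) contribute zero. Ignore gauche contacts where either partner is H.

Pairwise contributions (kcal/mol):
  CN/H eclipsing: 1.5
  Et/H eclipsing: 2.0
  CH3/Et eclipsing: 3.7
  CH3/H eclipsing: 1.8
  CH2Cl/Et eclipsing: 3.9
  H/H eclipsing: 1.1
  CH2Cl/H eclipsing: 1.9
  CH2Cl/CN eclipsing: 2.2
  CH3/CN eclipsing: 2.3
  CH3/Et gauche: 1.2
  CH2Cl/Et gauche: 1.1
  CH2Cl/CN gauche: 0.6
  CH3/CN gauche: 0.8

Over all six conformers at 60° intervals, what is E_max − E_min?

5.3 kcal/mol

Et at 0° is eclipsed. H at 0° is eclipsed with Et at 0° (2.0); CH3 at 120° is eclipsed with CN at 120° (2.3); CH2Cl at 240° is eclipsed with H at 240° (1.9). Total 6.2 kcal/mol.
Et at 60° is staggered. CH3 at 120° is gauche with Et at 60° (1.2); CH3 at 120° is gauche with CN at 180° (0.8); CH2Cl at 240° is gauche with CN at 180° (0.6). Total 2.6 kcal/mol.
Et at 120° is eclipsed. H at 0° is eclipsed with H at 0° (1.1); CH3 at 120° is eclipsed with Et at 120° (3.7); CH2Cl at 240° is eclipsed with CN at 240° (2.2). Total 7.0 kcal/mol.
Et at 180° is staggered. CH3 at 120° is gauche with Et at 180° (1.2); CH2Cl at 240° is gauche with Et at 180° (1.1); CH2Cl at 240° is gauche with CN at 300° (0.6). Total 2.9 kcal/mol.
Et at 240° is eclipsed. H at 0° is eclipsed with CN at 0° (1.5); CH3 at 120° is eclipsed with H at 120° (1.8); CH2Cl at 240° is eclipsed with Et at 240° (3.9). Total 7.2 kcal/mol.
Et at 300° is staggered. CH3 at 120° is gauche with CN at 60° (0.8); CH2Cl at 240° is gauche with Et at 300° (1.1). Total 1.9 kcal/mol.
Max at 240° (7.2 kcal/mol), min at 300° (1.9 kcal/mol); barrier = 5.3 kcal/mol.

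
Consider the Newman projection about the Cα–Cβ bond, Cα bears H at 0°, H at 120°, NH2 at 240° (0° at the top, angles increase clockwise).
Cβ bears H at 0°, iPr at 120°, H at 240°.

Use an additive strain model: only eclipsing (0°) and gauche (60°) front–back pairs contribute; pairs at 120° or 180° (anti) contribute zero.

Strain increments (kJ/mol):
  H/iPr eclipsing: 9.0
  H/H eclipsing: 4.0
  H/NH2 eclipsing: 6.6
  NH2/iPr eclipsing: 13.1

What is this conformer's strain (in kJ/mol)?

19.6 kJ/mol

This conformer (eclipsed): H(0°)/H(0°) eclipsed 4.0; H(120°)/iPr(120°) eclipsed 9.0; NH2(240°)/H(240°) eclipsed 6.6 → 19.6 kJ/mol.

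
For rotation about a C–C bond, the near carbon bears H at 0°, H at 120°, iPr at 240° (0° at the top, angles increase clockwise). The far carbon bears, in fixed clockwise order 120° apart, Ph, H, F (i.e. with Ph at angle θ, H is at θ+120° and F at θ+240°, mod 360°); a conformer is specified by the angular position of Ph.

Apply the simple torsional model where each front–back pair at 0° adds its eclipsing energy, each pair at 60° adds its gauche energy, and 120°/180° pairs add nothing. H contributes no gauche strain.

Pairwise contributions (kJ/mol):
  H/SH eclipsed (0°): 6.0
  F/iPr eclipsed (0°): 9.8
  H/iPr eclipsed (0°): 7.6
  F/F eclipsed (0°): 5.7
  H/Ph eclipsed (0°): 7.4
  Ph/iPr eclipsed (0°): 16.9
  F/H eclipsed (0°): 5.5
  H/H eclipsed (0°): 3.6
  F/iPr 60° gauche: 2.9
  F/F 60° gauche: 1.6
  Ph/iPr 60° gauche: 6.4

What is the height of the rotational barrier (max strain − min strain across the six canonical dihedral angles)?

23.1 kJ/mol

Ph at 0° is eclipsed. H at 0° is eclipsed with Ph at 0° (7.4); H at 120° is eclipsed with H at 120° (3.6); iPr at 240° is eclipsed with F at 240° (9.8). Total 20.8 kJ/mol.
Ph at 60° is staggered. iPr at 240° is gauche with F at 300° (2.9). Total 2.9 kJ/mol.
Ph at 120° is eclipsed. H at 0° is eclipsed with F at 0° (5.5); H at 120° is eclipsed with Ph at 120° (7.4); iPr at 240° is eclipsed with H at 240° (7.6). Total 20.5 kJ/mol.
Ph at 180° is staggered. iPr at 240° is gauche with Ph at 180° (6.4). Total 6.4 kJ/mol.
Ph at 240° is eclipsed. H at 0° is eclipsed with H at 0° (3.6); H at 120° is eclipsed with F at 120° (5.5); iPr at 240° is eclipsed with Ph at 240° (16.9). Total 26.0 kJ/mol.
Ph at 300° is staggered. iPr at 240° is gauche with Ph at 300° (6.4); iPr at 240° is gauche with F at 180° (2.9). Total 9.3 kJ/mol.
Max at 240° (26.0 kJ/mol), min at 60° (2.9 kJ/mol); barrier = 23.1 kJ/mol.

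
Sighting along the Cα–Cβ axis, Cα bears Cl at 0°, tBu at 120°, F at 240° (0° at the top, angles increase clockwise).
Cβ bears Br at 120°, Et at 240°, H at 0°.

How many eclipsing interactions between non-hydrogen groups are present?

Non-H eclipsing pairs: tBu(120°)/Br(120°); F(240°)/Et(240°) — 2 interactions.

2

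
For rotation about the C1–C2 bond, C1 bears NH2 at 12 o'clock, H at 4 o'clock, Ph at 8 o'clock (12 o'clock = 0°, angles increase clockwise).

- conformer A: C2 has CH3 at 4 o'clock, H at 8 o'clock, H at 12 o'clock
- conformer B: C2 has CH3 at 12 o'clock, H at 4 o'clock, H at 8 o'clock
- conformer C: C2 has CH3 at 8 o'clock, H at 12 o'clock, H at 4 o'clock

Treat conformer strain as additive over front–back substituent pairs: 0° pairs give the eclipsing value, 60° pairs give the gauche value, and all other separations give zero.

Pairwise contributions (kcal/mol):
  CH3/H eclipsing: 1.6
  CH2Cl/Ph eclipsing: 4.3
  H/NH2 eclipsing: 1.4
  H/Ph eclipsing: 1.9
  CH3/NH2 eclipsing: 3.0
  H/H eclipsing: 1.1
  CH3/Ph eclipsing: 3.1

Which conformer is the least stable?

B

A (eclipsed): NH2–H eclipsed, H–CH3 eclipsed, Ph–H eclipsed; 1.4 + 1.6 + 1.9 = 4.9 kcal/mol.
B (eclipsed): NH2–CH3 eclipsed, H–H eclipsed, Ph–H eclipsed; 3.0 + 1.1 + 1.9 = 6.0 kcal/mol.
C (eclipsed): NH2–H eclipsed, H–H eclipsed, Ph–CH3 eclipsed; 1.4 + 1.1 + 3.1 = 5.6 kcal/mol.
B has the highest total (6.0 kcal/mol).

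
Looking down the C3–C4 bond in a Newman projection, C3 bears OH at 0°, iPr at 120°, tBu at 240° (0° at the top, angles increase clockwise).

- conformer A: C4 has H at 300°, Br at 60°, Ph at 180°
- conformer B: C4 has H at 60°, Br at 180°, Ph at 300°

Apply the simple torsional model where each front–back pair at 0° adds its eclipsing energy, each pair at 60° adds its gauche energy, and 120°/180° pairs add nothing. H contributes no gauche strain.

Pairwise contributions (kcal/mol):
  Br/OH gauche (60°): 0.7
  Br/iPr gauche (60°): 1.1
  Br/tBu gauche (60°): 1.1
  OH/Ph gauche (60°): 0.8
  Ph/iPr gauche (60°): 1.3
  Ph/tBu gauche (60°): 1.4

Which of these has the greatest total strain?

A

A is staggered. OH at 0° is gauche with Br at 60° (0.7); iPr at 120° is gauche with Br at 60° (1.1); iPr at 120° is gauche with Ph at 180° (1.3); tBu at 240° is gauche with Ph at 180° (1.4). Total 4.5 kcal/mol.
B is staggered. OH at 0° is gauche with Ph at 300° (0.8); iPr at 120° is gauche with Br at 180° (1.1); tBu at 240° is gauche with Br at 180° (1.1); tBu at 240° is gauche with Ph at 300° (1.4). Total 4.4 kcal/mol.
A has the highest total (4.5 kcal/mol).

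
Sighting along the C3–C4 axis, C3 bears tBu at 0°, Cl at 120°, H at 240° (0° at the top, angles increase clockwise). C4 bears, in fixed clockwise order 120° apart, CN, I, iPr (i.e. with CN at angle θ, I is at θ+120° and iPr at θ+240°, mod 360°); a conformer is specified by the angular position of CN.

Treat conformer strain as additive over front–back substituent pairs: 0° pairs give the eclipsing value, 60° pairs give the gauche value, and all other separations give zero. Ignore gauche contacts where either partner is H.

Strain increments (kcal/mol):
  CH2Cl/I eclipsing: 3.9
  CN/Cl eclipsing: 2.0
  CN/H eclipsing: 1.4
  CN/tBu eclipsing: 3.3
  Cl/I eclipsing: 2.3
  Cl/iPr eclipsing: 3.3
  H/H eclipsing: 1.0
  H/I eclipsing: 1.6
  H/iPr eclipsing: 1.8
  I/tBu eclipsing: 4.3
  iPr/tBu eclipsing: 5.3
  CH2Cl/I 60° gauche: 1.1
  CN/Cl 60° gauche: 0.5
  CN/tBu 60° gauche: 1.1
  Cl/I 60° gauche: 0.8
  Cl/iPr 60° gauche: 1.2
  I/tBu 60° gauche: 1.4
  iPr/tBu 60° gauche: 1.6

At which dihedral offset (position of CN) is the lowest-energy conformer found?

60°

CN at 0° (eclipsed): tBu(0°)/CN(0°) eclipsed 3.3; Cl(120°)/I(120°) eclipsed 2.3; H(240°)/iPr(240°) eclipsed 1.8 → 7.4 kcal/mol.
CN at 60° (staggered): tBu(0°)/CN(60°) gauche 1.1; tBu(0°)/iPr(300°) gauche 1.6; Cl(120°)/CN(60°) gauche 0.5; Cl(120°)/I(180°) gauche 0.8 → 4.0 kcal/mol.
CN at 120° (eclipsed): tBu(0°)/iPr(0°) eclipsed 5.3; Cl(120°)/CN(120°) eclipsed 2.0; H(240°)/I(240°) eclipsed 1.6 → 8.9 kcal/mol.
CN at 180° (staggered): tBu(0°)/I(300°) gauche 1.4; tBu(0°)/iPr(60°) gauche 1.6; Cl(120°)/CN(180°) gauche 0.5; Cl(120°)/iPr(60°) gauche 1.2 → 4.7 kcal/mol.
CN at 240° (eclipsed): tBu(0°)/I(0°) eclipsed 4.3; Cl(120°)/iPr(120°) eclipsed 3.3; H(240°)/CN(240°) eclipsed 1.4 → 9.0 kcal/mol.
CN at 300° (staggered): tBu(0°)/CN(300°) gauche 1.1; tBu(0°)/I(60°) gauche 1.4; Cl(120°)/I(60°) gauche 0.8; Cl(120°)/iPr(180°) gauche 1.2 → 4.5 kcal/mol.
The minimum (4.0 kcal/mol) occurs with CN at 60°.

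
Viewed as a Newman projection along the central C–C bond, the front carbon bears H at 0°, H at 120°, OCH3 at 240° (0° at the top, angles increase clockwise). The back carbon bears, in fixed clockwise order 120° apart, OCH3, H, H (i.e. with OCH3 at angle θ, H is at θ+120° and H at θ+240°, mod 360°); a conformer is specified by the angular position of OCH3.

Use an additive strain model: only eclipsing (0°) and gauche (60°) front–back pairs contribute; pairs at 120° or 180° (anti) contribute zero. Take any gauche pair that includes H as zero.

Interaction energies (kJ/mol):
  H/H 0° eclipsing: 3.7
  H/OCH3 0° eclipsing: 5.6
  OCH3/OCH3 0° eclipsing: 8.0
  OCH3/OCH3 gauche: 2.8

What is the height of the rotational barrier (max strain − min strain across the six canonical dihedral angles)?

15.4 kJ/mol

OCH3 at 0° (eclipsed): H(0°)/OCH3(0°) eclipsed 5.6; H(120°)/H(120°) eclipsed 3.7; OCH3(240°)/H(240°) eclipsed 5.6 → 14.9 kJ/mol.
OCH3 at 60° (staggered): no non-H gauche contacts → 0.0 kJ/mol.
OCH3 at 120° (eclipsed): H(0°)/H(0°) eclipsed 3.7; H(120°)/OCH3(120°) eclipsed 5.6; OCH3(240°)/H(240°) eclipsed 5.6 → 14.9 kJ/mol.
OCH3 at 180° (staggered): OCH3(240°)/OCH3(180°) gauche 2.8 → 2.8 kJ/mol.
OCH3 at 240° (eclipsed): H(0°)/H(0°) eclipsed 3.7; H(120°)/H(120°) eclipsed 3.7; OCH3(240°)/OCH3(240°) eclipsed 8.0 → 15.4 kJ/mol.
OCH3 at 300° (staggered): OCH3(240°)/OCH3(300°) gauche 2.8 → 2.8 kJ/mol.
Max at 240° (15.4 kJ/mol), min at 60° (0.0 kJ/mol); barrier = 15.4 kJ/mol.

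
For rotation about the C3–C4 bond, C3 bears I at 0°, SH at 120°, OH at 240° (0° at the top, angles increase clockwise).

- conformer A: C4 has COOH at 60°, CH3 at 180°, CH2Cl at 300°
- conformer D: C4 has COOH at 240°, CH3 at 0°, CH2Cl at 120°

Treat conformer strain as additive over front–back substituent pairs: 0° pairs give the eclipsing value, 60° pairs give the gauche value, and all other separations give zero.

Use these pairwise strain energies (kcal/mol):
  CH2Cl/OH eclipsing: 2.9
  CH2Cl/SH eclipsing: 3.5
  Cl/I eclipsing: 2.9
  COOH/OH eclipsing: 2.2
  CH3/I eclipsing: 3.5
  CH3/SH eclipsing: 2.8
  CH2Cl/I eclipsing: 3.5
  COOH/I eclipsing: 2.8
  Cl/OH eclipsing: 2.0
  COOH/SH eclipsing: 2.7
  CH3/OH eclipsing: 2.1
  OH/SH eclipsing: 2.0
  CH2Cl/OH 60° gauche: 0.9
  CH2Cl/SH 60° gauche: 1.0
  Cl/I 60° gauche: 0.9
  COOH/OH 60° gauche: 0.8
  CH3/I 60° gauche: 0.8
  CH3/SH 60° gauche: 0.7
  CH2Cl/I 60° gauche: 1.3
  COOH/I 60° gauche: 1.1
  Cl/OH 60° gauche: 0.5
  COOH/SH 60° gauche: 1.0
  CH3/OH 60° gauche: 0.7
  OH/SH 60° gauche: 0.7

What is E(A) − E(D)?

-3.5 kcal/mol

A is staggered. I at 0° is gauche with COOH at 60° (1.1); I at 0° is gauche with CH2Cl at 300° (1.3); SH at 120° is gauche with COOH at 60° (1.0); SH at 120° is gauche with CH3 at 180° (0.7); OH at 240° is gauche with CH3 at 180° (0.7); OH at 240° is gauche with CH2Cl at 300° (0.9). Total 5.7 kcal/mol.
D is eclipsed. I at 0° is eclipsed with CH3 at 0° (3.5); SH at 120° is eclipsed with CH2Cl at 120° (3.5); OH at 240° is eclipsed with COOH at 240° (2.2). Total 9.2 kcal/mol.
E(A) − E(D) = 5.7 − 9.2 = -3.5 kcal/mol.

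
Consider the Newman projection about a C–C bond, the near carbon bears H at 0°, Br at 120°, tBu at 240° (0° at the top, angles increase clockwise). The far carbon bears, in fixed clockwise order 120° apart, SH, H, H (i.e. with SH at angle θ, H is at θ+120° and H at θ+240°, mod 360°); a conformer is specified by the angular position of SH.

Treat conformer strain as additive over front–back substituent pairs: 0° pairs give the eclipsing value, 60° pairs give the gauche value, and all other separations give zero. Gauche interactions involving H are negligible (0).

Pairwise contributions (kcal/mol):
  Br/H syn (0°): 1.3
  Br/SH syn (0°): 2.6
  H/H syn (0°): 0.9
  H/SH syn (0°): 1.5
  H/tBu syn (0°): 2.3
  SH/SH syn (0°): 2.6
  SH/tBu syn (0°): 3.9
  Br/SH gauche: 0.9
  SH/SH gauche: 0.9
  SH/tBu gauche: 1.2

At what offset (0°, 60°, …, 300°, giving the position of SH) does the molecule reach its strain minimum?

60°

SH at 0° (eclipsed): H(0°)/SH(0°) eclipsed 1.5; Br(120°)/H(120°) eclipsed 1.3; tBu(240°)/H(240°) eclipsed 2.3 → 5.1 kcal/mol.
SH at 60° (staggered): Br(120°)/SH(60°) gauche 0.9 → 0.9 kcal/mol.
SH at 120° (eclipsed): H(0°)/H(0°) eclipsed 0.9; Br(120°)/SH(120°) eclipsed 2.6; tBu(240°)/H(240°) eclipsed 2.3 → 5.8 kcal/mol.
SH at 180° (staggered): Br(120°)/SH(180°) gauche 0.9; tBu(240°)/SH(180°) gauche 1.2 → 2.1 kcal/mol.
SH at 240° (eclipsed): H(0°)/H(0°) eclipsed 0.9; Br(120°)/H(120°) eclipsed 1.3; tBu(240°)/SH(240°) eclipsed 3.9 → 6.1 kcal/mol.
SH at 300° (staggered): tBu(240°)/SH(300°) gauche 1.2 → 1.2 kcal/mol.
The minimum (0.9 kcal/mol) occurs with SH at 60°.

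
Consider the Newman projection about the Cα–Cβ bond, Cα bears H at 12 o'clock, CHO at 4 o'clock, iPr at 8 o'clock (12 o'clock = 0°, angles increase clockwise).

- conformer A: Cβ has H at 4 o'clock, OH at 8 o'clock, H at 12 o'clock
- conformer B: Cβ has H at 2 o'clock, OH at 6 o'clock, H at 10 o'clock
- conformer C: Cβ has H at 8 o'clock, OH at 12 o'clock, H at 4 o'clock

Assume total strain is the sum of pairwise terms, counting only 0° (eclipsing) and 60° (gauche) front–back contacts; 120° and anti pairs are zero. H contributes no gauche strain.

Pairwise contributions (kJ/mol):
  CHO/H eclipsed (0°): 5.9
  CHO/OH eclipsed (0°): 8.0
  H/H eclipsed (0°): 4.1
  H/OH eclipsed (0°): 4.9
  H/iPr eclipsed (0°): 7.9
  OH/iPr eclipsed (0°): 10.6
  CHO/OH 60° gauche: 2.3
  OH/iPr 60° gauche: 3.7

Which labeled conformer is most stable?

B

A is eclipsed. H at 0° is eclipsed with H at 0° (4.1); CHO at 120° is eclipsed with H at 120° (5.9); iPr at 240° is eclipsed with OH at 240° (10.6). Total 20.6 kJ/mol.
B is staggered. CHO at 120° is gauche with OH at 180° (2.3); iPr at 240° is gauche with OH at 180° (3.7). Total 6.0 kJ/mol.
C is eclipsed. H at 0° is eclipsed with OH at 0° (4.9); CHO at 120° is eclipsed with H at 120° (5.9); iPr at 240° is eclipsed with H at 240° (7.9). Total 18.7 kJ/mol.
B has the lowest total (6.0 kJ/mol).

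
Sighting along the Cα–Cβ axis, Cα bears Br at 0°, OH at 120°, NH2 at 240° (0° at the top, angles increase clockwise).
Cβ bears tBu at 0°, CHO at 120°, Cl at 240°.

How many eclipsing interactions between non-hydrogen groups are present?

3

Non-H eclipsing pairs: Br(0°)/tBu(0°); OH(120°)/CHO(120°); NH2(240°)/Cl(240°) — 3 interactions.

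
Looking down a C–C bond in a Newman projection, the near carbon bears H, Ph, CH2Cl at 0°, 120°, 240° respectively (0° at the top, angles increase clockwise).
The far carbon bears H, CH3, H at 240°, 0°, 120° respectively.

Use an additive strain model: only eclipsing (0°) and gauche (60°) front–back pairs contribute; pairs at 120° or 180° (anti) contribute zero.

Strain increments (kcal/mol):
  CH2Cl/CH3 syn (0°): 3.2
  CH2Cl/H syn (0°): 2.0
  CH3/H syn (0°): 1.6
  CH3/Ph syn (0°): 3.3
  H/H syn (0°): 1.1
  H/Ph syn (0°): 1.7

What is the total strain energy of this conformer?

5.3 kcal/mol

This conformer (eclipsed): H(0°)/CH3(0°) eclipsed 1.6; Ph(120°)/H(120°) eclipsed 1.7; CH2Cl(240°)/H(240°) eclipsed 2.0 → 5.3 kcal/mol.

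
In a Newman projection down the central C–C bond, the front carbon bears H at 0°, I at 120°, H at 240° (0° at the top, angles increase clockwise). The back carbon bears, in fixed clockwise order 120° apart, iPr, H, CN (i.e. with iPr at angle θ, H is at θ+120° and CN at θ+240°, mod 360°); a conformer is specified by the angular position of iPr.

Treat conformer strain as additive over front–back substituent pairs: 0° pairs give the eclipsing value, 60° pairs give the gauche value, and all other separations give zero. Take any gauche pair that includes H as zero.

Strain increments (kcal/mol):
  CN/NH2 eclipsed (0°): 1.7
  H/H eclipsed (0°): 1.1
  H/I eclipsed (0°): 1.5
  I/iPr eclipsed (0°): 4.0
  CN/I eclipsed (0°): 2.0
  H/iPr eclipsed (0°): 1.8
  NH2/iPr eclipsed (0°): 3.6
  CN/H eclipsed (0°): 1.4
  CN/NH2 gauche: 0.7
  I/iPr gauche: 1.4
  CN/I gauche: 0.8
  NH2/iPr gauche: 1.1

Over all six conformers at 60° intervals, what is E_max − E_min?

iPr at 0° (eclipsed): H(0°)/iPr(0°) eclipsed 1.8; I(120°)/H(120°) eclipsed 1.5; H(240°)/CN(240°) eclipsed 1.4 → 4.7 kcal/mol.
iPr at 60° (staggered): I(120°)/iPr(60°) gauche 1.4 → 1.4 kcal/mol.
iPr at 120° (eclipsed): H(0°)/CN(0°) eclipsed 1.4; I(120°)/iPr(120°) eclipsed 4.0; H(240°)/H(240°) eclipsed 1.1 → 6.5 kcal/mol.
iPr at 180° (staggered): I(120°)/iPr(180°) gauche 1.4; I(120°)/CN(60°) gauche 0.8 → 2.2 kcal/mol.
iPr at 240° (eclipsed): H(0°)/H(0°) eclipsed 1.1; I(120°)/CN(120°) eclipsed 2.0; H(240°)/iPr(240°) eclipsed 1.8 → 4.9 kcal/mol.
iPr at 300° (staggered): I(120°)/CN(180°) gauche 0.8 → 0.8 kcal/mol.
Max at 120° (6.5 kcal/mol), min at 300° (0.8 kcal/mol); barrier = 5.7 kcal/mol.

5.7 kcal/mol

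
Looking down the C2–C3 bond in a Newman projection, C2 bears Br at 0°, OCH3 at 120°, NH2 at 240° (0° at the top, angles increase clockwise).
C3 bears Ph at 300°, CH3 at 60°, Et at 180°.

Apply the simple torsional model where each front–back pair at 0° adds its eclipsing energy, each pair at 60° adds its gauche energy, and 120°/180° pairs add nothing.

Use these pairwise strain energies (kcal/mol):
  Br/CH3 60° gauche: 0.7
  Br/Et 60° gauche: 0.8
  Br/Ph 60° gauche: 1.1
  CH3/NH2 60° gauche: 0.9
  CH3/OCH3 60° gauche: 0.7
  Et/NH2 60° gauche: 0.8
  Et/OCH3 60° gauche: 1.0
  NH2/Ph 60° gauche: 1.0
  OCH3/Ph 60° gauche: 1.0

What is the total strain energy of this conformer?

This conformer (staggered): Br–Ph gauche, Br–CH3 gauche, OCH3–CH3 gauche, OCH3–Et gauche, NH2–Ph gauche, NH2–Et gauche; 1.1 + 0.7 + 0.7 + 1.0 + 1.0 + 0.8 = 5.3 kcal/mol.

5.3 kcal/mol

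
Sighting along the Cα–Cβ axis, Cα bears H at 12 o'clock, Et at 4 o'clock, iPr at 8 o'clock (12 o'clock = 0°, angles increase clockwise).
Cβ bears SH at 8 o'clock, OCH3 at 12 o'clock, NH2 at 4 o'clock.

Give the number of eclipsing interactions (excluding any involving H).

Non-H eclipsing pairs: Et(120°)/NH2(120°); iPr(240°)/SH(240°) — 2 interactions.

2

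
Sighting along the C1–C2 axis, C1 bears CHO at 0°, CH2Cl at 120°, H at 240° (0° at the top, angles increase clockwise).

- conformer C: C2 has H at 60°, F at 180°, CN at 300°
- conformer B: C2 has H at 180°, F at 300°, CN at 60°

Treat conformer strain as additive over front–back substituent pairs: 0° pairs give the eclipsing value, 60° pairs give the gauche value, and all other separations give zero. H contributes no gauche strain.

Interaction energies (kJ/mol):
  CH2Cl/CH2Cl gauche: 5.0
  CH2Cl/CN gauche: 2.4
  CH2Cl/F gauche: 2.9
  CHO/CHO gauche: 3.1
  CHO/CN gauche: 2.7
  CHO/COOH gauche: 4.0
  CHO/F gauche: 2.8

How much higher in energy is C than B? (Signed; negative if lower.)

-2.3 kJ/mol

C (staggered): CHO–CN gauche, CH2Cl–F gauche; 2.7 + 2.9 = 5.6 kJ/mol.
B (staggered): CHO–F gauche, CHO–CN gauche, CH2Cl–CN gauche; 2.8 + 2.7 + 2.4 = 7.9 kJ/mol.
E(C) − E(B) = 5.6 − 7.9 = -2.3 kJ/mol.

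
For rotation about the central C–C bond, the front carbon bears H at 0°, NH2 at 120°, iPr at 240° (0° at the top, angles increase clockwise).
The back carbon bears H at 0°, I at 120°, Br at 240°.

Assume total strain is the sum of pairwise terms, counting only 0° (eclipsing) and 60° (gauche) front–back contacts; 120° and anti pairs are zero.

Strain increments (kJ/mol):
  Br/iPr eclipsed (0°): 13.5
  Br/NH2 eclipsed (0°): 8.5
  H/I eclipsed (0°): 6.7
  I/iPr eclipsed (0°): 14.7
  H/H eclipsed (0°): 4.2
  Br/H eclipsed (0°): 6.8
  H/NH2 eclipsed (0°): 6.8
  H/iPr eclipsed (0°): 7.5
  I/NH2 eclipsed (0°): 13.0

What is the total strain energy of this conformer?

30.7 kJ/mol

This conformer (eclipsed): H(0°)/H(0°) eclipsed 4.2; NH2(120°)/I(120°) eclipsed 13.0; iPr(240°)/Br(240°) eclipsed 13.5 → 30.7 kJ/mol.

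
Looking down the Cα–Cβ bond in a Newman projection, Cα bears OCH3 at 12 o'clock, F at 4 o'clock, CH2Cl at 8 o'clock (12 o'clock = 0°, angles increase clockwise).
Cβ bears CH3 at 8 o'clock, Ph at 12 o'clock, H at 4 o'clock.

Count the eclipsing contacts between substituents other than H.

2

Non-H eclipsing pairs: OCH3(0°)/Ph(0°); CH2Cl(240°)/CH3(240°) — 2 interactions.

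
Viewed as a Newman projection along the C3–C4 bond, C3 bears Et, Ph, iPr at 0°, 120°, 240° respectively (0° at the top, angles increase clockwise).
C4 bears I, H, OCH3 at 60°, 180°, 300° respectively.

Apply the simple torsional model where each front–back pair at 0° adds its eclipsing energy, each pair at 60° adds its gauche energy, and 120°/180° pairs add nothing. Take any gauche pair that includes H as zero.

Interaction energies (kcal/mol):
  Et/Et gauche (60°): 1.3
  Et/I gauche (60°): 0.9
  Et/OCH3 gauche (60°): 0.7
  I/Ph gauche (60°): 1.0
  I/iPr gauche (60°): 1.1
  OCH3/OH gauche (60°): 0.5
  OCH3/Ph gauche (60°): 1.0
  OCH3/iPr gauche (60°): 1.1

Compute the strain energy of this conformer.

This conformer (staggered): Et–I gauche, Et–OCH3 gauche, Ph–I gauche, iPr–OCH3 gauche; 0.9 + 0.7 + 1.0 + 1.1 = 3.7 kcal/mol.

3.7 kcal/mol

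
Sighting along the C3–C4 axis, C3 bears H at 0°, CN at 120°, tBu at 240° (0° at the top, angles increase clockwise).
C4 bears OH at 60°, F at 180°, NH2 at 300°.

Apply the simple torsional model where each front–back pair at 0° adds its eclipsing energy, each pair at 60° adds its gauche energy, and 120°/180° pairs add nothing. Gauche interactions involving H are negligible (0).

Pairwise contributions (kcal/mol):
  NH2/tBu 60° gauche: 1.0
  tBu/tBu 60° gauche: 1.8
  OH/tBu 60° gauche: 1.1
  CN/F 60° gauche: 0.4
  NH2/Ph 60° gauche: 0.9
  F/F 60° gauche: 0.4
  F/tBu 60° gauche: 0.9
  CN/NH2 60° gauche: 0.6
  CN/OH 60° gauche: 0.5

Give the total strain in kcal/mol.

This conformer (staggered): CN(120°)/OH(60°) gauche 0.5; CN(120°)/F(180°) gauche 0.4; tBu(240°)/F(180°) gauche 0.9; tBu(240°)/NH2(300°) gauche 1.0 → 2.8 kcal/mol.

2.8 kcal/mol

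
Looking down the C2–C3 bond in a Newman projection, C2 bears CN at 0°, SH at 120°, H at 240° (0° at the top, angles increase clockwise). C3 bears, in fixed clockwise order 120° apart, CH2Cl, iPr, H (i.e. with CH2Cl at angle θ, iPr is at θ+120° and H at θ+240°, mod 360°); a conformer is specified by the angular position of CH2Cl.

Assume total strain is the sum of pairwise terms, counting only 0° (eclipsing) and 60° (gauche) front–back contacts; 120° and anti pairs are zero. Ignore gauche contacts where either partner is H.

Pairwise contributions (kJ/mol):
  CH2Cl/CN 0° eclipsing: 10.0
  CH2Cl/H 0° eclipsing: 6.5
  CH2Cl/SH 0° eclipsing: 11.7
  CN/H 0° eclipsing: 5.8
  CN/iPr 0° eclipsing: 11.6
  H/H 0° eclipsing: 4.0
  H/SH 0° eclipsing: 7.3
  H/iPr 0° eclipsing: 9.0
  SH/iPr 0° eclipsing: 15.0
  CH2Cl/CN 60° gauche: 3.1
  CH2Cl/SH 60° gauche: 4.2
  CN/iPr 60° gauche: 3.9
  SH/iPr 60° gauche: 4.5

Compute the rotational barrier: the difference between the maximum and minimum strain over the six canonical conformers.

CH2Cl at 0° (eclipsed): CN(0°)/CH2Cl(0°) eclipsed 10.0; SH(120°)/iPr(120°) eclipsed 15.0; H(240°)/H(240°) eclipsed 4.0 → 29.0 kJ/mol.
CH2Cl at 60° (staggered): CN(0°)/CH2Cl(60°) gauche 3.1; SH(120°)/CH2Cl(60°) gauche 4.2; SH(120°)/iPr(180°) gauche 4.5 → 11.8 kJ/mol.
CH2Cl at 120° (eclipsed): CN(0°)/H(0°) eclipsed 5.8; SH(120°)/CH2Cl(120°) eclipsed 11.7; H(240°)/iPr(240°) eclipsed 9.0 → 26.5 kJ/mol.
CH2Cl at 180° (staggered): CN(0°)/iPr(300°) gauche 3.9; SH(120°)/CH2Cl(180°) gauche 4.2 → 8.1 kJ/mol.
CH2Cl at 240° (eclipsed): CN(0°)/iPr(0°) eclipsed 11.6; SH(120°)/H(120°) eclipsed 7.3; H(240°)/CH2Cl(240°) eclipsed 6.5 → 25.4 kJ/mol.
CH2Cl at 300° (staggered): CN(0°)/CH2Cl(300°) gauche 3.1; CN(0°)/iPr(60°) gauche 3.9; SH(120°)/iPr(60°) gauche 4.5 → 11.5 kJ/mol.
Max at 0° (29.0 kJ/mol), min at 180° (8.1 kJ/mol); barrier = 20.9 kJ/mol.

20.9 kJ/mol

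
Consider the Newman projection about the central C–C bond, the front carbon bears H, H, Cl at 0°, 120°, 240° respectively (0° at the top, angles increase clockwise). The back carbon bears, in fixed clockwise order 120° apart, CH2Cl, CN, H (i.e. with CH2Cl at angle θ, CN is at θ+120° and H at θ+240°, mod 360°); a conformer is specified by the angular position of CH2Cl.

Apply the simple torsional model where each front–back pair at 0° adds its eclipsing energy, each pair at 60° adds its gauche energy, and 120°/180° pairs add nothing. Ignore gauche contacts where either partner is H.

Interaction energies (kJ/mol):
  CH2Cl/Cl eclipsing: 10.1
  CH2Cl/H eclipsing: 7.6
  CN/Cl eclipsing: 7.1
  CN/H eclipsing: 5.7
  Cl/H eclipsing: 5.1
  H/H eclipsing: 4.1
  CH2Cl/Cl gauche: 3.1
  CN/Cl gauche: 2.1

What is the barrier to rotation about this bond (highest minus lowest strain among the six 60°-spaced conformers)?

CH2Cl at 0° (eclipsed): H(0°)/CH2Cl(0°) eclipsed 7.6; H(120°)/CN(120°) eclipsed 5.7; Cl(240°)/H(240°) eclipsed 5.1 → 18.4 kJ/mol.
CH2Cl at 60° (staggered): Cl(240°)/CN(180°) gauche 2.1 → 2.1 kJ/mol.
CH2Cl at 120° (eclipsed): H(0°)/H(0°) eclipsed 4.1; H(120°)/CH2Cl(120°) eclipsed 7.6; Cl(240°)/CN(240°) eclipsed 7.1 → 18.8 kJ/mol.
CH2Cl at 180° (staggered): Cl(240°)/CH2Cl(180°) gauche 3.1; Cl(240°)/CN(300°) gauche 2.1 → 5.2 kJ/mol.
CH2Cl at 240° (eclipsed): H(0°)/CN(0°) eclipsed 5.7; H(120°)/H(120°) eclipsed 4.1; Cl(240°)/CH2Cl(240°) eclipsed 10.1 → 19.9 kJ/mol.
CH2Cl at 300° (staggered): Cl(240°)/CH2Cl(300°) gauche 3.1 → 3.1 kJ/mol.
Max at 240° (19.9 kJ/mol), min at 60° (2.1 kJ/mol); barrier = 17.8 kJ/mol.

17.8 kJ/mol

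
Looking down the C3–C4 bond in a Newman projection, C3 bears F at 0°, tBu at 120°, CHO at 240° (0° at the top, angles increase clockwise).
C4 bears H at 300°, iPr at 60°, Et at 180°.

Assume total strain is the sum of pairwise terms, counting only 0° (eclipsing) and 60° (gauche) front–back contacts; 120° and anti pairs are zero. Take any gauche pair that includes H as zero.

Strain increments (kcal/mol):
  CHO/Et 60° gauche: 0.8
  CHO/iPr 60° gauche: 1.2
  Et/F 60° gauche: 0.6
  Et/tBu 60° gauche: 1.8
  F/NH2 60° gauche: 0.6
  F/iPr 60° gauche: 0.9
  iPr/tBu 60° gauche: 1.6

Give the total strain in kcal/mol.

5.1 kcal/mol

This conformer is staggered. F at 0° is gauche with iPr at 60° (0.9); tBu at 120° is gauche with iPr at 60° (1.6); tBu at 120° is gauche with Et at 180° (1.8); CHO at 240° is gauche with Et at 180° (0.8). Total 5.1 kcal/mol.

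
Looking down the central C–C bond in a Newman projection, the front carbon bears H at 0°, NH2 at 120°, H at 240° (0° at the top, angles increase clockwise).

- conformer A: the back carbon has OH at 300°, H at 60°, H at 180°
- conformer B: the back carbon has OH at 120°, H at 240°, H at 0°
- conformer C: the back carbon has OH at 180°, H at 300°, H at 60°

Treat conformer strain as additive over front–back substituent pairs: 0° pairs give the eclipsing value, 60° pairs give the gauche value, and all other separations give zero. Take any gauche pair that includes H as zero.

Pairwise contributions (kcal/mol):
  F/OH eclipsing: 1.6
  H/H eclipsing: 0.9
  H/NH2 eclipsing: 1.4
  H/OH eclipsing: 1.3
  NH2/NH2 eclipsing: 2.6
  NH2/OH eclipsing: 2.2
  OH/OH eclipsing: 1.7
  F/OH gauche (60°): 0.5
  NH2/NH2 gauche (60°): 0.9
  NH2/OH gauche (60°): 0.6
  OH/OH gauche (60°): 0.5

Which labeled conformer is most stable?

A (staggered): no non-H gauche contacts → 0.0 kcal/mol.
B (eclipsed): H–H eclipsed, NH2–OH eclipsed, H–H eclipsed; 0.9 + 2.2 + 0.9 = 4.0 kcal/mol.
C (staggered): NH2–OH gauche; 0.6 = 0.6 kcal/mol.
A has the lowest total (0.0 kcal/mol).

A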